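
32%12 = 8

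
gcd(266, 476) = 14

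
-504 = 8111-8615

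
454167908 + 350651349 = 804819257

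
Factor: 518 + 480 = 2^1*499^1 = 998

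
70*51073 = 3575110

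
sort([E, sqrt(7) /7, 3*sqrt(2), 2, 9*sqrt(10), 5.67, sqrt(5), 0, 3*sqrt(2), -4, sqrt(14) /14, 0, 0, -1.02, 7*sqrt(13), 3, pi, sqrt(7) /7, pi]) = [-4, -1.02, 0, 0, 0, sqrt(14) /14, sqrt(7) /7, sqrt(7) /7, 2, sqrt(5), E, 3, pi, pi, 3*sqrt(2), 3*sqrt(2), 5.67, 7*sqrt(13), 9*sqrt(10)]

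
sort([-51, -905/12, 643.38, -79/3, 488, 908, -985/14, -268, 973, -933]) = [-933, -268, -905/12, -985/14, -51, -79/3, 488, 643.38, 908, 973]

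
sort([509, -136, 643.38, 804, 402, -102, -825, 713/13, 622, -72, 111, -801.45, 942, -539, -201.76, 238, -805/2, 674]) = [-825, -801.45, -539, -805/2, -201.76, -136, -102, -72, 713/13, 111, 238, 402, 509, 622, 643.38, 674, 804, 942]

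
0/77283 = 0 = 0.00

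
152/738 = 76/369 ≈ 0.206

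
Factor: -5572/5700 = -1 * 3^(-1) * 5^(-2) * 7^1 * 19^(-1) * 199^1 = -1393/1425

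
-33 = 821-854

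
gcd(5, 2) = 1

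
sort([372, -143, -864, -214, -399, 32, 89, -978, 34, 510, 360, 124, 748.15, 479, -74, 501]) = [-978, -864, -399, -214, -143, -74, 32, 34, 89, 124, 360, 372, 479, 501, 510, 748.15]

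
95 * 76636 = 7280420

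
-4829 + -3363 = -8192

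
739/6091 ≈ 0.121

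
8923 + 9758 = 18681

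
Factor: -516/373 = -1 * 2^2 * 3^1 * 43^1 * 373^(-1)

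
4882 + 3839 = 8721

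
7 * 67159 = 470113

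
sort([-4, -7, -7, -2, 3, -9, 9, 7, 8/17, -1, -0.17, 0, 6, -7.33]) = [-9, -7.33, -7, -7, -4, -2, -1, -0.17, 0, 8/17, 3, 6, 7, 9]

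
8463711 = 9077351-613640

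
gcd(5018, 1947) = 1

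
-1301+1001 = -300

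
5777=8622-2845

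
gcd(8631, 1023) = 3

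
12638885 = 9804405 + 2834480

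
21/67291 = 3/9613 ≈ 0.000312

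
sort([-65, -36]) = [-65, -36]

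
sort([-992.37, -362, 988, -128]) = [-992.37, -362, -128, 988]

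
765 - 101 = 664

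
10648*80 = 851840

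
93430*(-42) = -3924060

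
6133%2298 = 1537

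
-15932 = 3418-19350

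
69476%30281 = 8914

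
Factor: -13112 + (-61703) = -1 * 5^1 * 13^1 * 1151^1 = -74815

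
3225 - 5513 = -2288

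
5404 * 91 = 491764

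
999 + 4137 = 5136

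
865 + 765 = 1630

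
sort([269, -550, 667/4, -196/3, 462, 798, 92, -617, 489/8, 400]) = [-617, -550, -196/3, 489/8, 92, 667/4, 269, 400, 462, 798]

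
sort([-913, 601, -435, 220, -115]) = [-913, -435, -115, 220, 601]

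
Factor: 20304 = 2^4*3^3*47^1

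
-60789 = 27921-88710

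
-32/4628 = -8/1157 ≈ -0.00691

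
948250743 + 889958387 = 1838209130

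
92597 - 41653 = 50944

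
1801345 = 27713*65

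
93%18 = 3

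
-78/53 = -1-25/53 ≈ -1.47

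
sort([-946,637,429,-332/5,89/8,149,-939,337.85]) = [-946,-939,-332/5,89/8,149,337.85,429,637]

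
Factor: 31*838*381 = 2^1*3^1*31^1*127^1*419^1 = 9897618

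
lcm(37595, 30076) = 150380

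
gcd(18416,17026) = 2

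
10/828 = 5/414 ≈ 0.0121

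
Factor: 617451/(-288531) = -1*3^(-1)*32059^(-1)*205817^1 = -205817/96177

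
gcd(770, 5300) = 10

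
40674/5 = 8134 + 4/5 = 8134.80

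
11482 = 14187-2705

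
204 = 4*51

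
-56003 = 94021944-94077947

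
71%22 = 5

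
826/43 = 19 + 9/43 ≈ 19.21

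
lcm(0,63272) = 0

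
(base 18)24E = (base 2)1011011110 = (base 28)Q6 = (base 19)20C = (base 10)734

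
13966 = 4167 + 9799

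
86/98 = 43/49 ≈ 0.878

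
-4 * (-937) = 3748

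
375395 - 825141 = -449746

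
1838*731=1343578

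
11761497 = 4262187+7499310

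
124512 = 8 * 15564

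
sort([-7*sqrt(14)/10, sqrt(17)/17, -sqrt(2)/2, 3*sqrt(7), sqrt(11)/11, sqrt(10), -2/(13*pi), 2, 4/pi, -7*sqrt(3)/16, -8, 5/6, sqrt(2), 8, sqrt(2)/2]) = [-8, -7*sqrt(14)/10, -7*sqrt(3)/16, -sqrt(2)/2, -2/(13*pi), sqrt(17)/17, sqrt(11)/11, sqrt(2)/2, 5/6, 4/pi, sqrt(2), 2, sqrt(10), 3*sqrt(7), 8]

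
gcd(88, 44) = 44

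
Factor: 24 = 2^3*3^1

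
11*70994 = 780934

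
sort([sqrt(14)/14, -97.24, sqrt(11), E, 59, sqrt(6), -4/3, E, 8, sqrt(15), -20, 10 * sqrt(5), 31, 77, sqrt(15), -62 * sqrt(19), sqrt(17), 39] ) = [-62 * sqrt(19), -97.24, -20, -4/3, sqrt(14)/14, sqrt(6), E, E, sqrt(11), sqrt(15), sqrt(15), sqrt(17), 8, 10 * sqrt(5), 31, 39, 59, 77] 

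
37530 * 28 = 1050840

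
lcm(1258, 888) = 15096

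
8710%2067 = 442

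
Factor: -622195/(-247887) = 3^(-3) * 5^1 * 7^1 * 29^1 * 613^1 * 9181^(-1)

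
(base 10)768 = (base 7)2145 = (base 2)1100000000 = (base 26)13e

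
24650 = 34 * 725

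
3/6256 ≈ 0.000480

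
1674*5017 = 8398458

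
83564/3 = 27854+2/3 ≈ 27854.67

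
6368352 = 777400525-771032173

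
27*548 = 14796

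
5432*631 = 3427592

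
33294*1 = 33294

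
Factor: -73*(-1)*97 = 73^1*97^1 = 7081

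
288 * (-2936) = -845568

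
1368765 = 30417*45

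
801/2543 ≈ 0.315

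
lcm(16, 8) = 16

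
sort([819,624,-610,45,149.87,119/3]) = [-610,119/3,45,149.87,624,819]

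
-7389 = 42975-50364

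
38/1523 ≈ 0.0250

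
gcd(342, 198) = 18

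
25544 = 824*31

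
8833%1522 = 1223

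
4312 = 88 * 49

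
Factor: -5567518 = -1*2^1*11^1*23^1*11003^1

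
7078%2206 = 460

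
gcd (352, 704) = 352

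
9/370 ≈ 0.0243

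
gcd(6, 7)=1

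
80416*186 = 14957376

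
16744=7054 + 9690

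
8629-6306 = 2323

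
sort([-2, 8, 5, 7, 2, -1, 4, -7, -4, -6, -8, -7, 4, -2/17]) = [-8, -7, -7, -6, -4, -2, -1, -2/17, 2, 4, 4, 5, 7, 8]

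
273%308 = 273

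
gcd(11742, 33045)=3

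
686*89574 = 61447764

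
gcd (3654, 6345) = 9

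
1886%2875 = 1886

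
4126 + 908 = 5034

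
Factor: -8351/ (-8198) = 2^ (-1)*7^1*1193^1*4099^ (-1)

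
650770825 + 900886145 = 1551656970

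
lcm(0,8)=0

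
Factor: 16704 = 2^6*3^2*29^1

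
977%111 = 89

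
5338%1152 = 730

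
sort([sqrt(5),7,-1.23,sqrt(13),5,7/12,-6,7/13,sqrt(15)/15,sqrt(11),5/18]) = [-6,-1.23,sqrt(15)/15,5/18,7/13,7/12,sqrt(5),sqrt(11),sqrt(13),5,7]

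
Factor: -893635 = -1 * 5^1 * 29^1 * 6163^1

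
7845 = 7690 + 155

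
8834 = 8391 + 443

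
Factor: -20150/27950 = -1 * 31^1 * 43^(-1) = -31/43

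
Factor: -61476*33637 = -1*2^2*3^1*47^1*109^1*33637^1 = -2067868212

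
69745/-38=-1835 - 15/38 ≈ -1835.39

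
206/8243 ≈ 0.0250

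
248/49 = 5 + 3/49 ≈ 5.06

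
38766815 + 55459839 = 94226654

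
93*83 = 7719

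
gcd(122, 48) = 2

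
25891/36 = 719 + 7/36 ≈ 719.19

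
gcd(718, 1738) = 2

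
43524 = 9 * 4836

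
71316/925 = 77 + 91/925 ≈ 77.10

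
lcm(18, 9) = 18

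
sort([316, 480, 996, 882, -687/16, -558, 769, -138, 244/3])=[-558, -138, -687/16, 244/3, 316, 480, 769, 882, 996]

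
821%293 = 235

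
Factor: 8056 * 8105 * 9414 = 2^4 * 3^2 * 5^1 * 19^1 * 53^1 * 523^1 * 1621^1 = 614676586320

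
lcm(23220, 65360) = 1764720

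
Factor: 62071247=7^1*8867321^1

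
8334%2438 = 1020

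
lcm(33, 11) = 33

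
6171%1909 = 444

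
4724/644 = 7 + 54/161 ≈ 7.34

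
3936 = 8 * 492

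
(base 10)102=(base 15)6c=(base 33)33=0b1100110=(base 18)5c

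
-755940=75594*(-10)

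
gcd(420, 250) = 10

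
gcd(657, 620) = 1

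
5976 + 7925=13901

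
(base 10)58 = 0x3a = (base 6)134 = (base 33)1p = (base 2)111010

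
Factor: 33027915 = 3^1*5^1*1427^1*1543^1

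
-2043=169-2212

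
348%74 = 52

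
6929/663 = 533/51≈10.45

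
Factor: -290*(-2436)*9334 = 2^4*3^1*5^1*7^1*13^1*29^2*359^1 = 6593910960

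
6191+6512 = 12703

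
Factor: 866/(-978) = -1*3^(-1)*163^(-1)*433^1 = -433/489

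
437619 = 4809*91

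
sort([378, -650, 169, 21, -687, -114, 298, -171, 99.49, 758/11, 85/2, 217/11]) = [-687, -650, -171, -114, 217/11, 21, 85/2, 758/11, 99.49, 169, 298, 378]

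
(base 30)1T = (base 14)43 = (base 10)59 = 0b111011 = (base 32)1R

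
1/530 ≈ 0.00189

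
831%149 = 86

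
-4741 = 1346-6087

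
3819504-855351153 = -851531649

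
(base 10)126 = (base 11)105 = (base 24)56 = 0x7e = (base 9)150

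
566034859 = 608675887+-42641028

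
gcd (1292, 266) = 38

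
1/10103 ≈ 0.0000990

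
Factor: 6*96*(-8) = -1*2^9*3^2 = -4608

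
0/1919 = 0 = 0.00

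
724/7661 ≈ 0.0945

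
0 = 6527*0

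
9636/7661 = 1+1975/7661 ≈ 1.26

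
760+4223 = 4983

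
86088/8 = 10761 = 10761.00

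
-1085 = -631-454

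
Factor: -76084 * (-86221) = 2^2 * 23^1 * 151^1 * 571^1 * 827^1 = 6560038564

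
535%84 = 31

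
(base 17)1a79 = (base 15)253b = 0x1efb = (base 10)7931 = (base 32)7nr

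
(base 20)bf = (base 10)235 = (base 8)353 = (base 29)83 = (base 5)1420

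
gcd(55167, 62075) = 1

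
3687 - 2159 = 1528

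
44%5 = 4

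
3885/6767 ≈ 0.574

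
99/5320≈0.0186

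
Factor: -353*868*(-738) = 2^3*3^2*7^1*31^1*41^1*353^1 = 226126152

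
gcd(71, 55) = 1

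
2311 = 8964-6653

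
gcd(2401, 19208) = 2401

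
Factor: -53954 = -1*2^1*53^1*509^1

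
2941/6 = 490 + 1/6 ≈ 490.17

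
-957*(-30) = 28710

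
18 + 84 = 102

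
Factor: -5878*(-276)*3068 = 2^5*3^1*13^1*23^1*59^1*2939^1 = 4977302304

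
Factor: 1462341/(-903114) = -1*2^(-1)*3^(-1)*131^(-1)*383^(-1)*487447^1 = -487447/301038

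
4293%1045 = 113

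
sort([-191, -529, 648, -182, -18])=[-529, -191, -182, -18, 648]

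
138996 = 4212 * 33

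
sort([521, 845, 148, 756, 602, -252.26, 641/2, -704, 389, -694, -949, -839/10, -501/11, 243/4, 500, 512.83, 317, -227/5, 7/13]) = [-949, -704, -694, -252.26, -839/10, -501/11, -227/5, 7/13, 243/4, 148, 317, 641/2, 389, 500, 512.83, 521, 602, 756, 845]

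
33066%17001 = 16065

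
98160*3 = 294480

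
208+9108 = 9316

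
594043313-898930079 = -304886766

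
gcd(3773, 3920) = 49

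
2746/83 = 33 + 7/83 ≈ 33.08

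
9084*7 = 63588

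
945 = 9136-8191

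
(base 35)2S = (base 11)8A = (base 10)98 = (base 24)42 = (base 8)142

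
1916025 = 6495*295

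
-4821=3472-8293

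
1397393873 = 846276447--551117426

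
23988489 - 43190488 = -19201999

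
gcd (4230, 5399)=1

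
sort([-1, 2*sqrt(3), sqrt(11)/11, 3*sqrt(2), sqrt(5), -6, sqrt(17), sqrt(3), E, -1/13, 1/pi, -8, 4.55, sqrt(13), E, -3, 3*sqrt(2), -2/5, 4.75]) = [-8, -6, -3, -1, -2/5, -1/13, sqrt(11)/11, 1/pi, sqrt(3), sqrt(5), E, E, 2*sqrt(3), sqrt(13), sqrt(17), 3*sqrt(2), 3*sqrt(2), 4.55, 4.75]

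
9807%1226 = 1225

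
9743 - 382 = 9361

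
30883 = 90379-59496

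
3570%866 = 106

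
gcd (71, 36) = 1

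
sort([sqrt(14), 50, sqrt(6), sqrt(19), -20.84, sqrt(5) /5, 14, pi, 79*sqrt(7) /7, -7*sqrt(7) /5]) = [-20.84, -7*sqrt(7) /5, sqrt(5) /5, sqrt(6), pi, sqrt(14), sqrt(19), 14, 79*sqrt(7) /7, 50]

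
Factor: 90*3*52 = 2^3*3^3*5^1*13^1 = 14040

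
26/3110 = 13/1555 ≈ 0.00836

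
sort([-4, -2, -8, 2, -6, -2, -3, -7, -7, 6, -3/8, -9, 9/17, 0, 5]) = [-9, -8, -7, -7, -6, -4, -3, -2, -2, -3/8, 0, 9/17, 2, 5, 6]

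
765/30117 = 255/10039 ≈ 0.0254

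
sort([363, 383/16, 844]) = [383/16, 363, 844]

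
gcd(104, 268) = 4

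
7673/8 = 959+1/8≈959.13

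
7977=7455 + 522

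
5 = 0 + 5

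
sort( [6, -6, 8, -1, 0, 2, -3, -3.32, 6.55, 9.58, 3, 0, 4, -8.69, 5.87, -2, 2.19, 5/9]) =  [-8.69, -6, -3.32, -3, -2, -1, 0, 0, 5/9, 2, 2.19, 3, 4, 5.87, 6, 6.55, 8, 9.58]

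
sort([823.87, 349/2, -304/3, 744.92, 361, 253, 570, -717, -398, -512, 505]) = [-717, -512, -398, -304/3, 349/2, 253, 361, 505, 570, 744.92, 823.87]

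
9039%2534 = 1437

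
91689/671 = 136 + 433/671 ≈ 136.65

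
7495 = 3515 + 3980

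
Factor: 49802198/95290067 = 2^1*811^(-1)*117497^(-1)*24901099^1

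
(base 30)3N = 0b1110001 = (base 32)3H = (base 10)113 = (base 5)423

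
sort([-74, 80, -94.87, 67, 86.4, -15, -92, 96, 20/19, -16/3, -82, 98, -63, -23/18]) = [-94.87, -92, -82, -74, -63, -15, -16/3, -23/18, 20/19, 67, 80, 86.4, 96, 98]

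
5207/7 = 743+6/7 ≈ 743.86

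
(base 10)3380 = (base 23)68m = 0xd34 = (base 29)40g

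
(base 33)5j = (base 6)504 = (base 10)184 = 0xb8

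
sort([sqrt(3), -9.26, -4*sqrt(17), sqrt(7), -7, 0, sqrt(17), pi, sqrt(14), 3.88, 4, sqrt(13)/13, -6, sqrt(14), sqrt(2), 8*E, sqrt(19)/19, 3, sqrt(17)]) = [-4*sqrt(17), -9.26, -7, -6, 0, sqrt(19)/19, sqrt(13)/13, sqrt(2), sqrt(3), sqrt(7), 3, pi, sqrt(14), sqrt(14), 3.88, 4, sqrt(17), sqrt(17), 8*E]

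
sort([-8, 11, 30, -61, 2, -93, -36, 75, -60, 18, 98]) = [-93, -61, -60, -36, -8, 2, 11, 18, 30, 75, 98]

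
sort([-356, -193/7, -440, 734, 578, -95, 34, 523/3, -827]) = [-827, -440, -356, -95, -193/7, 34, 523/3, 578, 734]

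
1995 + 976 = 2971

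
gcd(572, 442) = 26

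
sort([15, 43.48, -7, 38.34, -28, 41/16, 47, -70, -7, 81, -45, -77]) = [-77, -70, -45, -28, -7, -7, 41/16, 15, 38.34, 43.48, 47, 81]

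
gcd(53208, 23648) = 5912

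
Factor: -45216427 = -1*45216427^1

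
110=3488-3378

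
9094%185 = 29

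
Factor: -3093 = -1*3^1*1031^1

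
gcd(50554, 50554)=50554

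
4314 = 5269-955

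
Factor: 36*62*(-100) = -1*2^5*3^2*5^2*31^1 = -223200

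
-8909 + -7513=-16422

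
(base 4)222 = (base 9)46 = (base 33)19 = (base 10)42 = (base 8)52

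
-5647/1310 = -4-407/1310 ≈ -4.31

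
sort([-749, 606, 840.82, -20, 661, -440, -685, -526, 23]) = [-749, -685, -526, -440, -20, 23, 606, 661, 840.82]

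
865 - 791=74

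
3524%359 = 293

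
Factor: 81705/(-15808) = -1*2^(-6)*3^1*5^1*19^(-1)*419^1 = -6285/1216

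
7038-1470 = 5568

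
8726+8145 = 16871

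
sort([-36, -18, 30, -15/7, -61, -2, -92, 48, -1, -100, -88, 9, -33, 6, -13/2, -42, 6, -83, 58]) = [-100, -92, -88, -83, -61, -42, -36, -33, -18, -13/2, -15/7, -2, -1, 6, 6, 9, 30, 48, 58]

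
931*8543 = 7953533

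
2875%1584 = 1291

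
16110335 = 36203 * 445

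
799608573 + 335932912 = 1135541485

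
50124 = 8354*6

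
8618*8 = 68944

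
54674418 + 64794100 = 119468518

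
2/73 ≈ 0.0274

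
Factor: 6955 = 5^1 * 13^1 * 107^1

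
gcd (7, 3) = 1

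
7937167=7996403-59236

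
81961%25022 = 6895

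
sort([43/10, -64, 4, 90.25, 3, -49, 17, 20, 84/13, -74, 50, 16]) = [-74, -64, -49, 3, 4, 43/10, 84/13, 16, 17, 20, 50, 90.25]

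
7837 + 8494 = 16331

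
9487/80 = 118 + 47/80 ≈ 118.59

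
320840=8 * 40105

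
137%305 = 137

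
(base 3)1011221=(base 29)10l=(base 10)862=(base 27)14p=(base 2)1101011110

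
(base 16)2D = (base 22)21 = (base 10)45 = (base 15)30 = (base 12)39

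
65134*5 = 325670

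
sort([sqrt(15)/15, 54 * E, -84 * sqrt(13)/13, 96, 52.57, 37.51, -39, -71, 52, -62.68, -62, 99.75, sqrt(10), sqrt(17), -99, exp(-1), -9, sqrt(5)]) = [-99, -71, -62.68, -62, -39, -84 * sqrt(13)/13, -9, sqrt(15)/15, exp(-1), sqrt(5), sqrt(10), sqrt(17), 37.51, 52, 52.57, 96, 99.75, 54 * E]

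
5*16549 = 82745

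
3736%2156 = 1580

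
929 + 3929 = 4858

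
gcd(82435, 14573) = 1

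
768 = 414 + 354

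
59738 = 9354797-9295059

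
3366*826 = 2780316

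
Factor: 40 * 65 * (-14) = -1 * 2^4 * 5^2 * 7^1 * 13^1 = -36400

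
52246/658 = 79 + 132/329 ≈ 79.40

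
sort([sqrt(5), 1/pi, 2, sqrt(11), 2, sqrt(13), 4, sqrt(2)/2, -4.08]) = [-4.08, 1/pi, sqrt(2)/2, 2, 2, sqrt(5), sqrt(11), sqrt(13), 4]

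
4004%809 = 768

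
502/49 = 10+12/49 ≈ 10.24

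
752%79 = 41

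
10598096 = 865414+9732682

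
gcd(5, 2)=1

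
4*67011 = 268044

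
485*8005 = 3882425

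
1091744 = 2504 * 436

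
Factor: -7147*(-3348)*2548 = 2^4*3^3*7^3*13^1*31^1*1021^1 = 60968941488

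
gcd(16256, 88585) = 1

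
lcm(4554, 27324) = 27324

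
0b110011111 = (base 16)19f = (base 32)cv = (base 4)12133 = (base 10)415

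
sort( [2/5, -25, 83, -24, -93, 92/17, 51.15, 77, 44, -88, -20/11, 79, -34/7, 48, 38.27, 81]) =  [-93, -88, -25, -24, -34/7, -20/11, 2/5, 92/17, 38.27, 44, 48, 51.15, 77, 79, 81, 83]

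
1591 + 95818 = 97409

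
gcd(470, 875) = 5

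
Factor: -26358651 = -1*3^2*11^1*29^1*9181^1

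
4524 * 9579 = 43335396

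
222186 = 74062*3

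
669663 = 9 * 74407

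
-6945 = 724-7669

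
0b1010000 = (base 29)2m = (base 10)80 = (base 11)73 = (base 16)50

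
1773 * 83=147159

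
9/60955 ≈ 0.000148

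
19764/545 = 36 + 144/545 ≈ 36.26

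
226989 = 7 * 32427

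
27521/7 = 3931 + 4/7 ≈ 3931.57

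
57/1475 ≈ 0.0386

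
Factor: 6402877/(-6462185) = -1 * 5^(-1) * 13^1 * 19^(-1) * 53^1 * 9293^1 * 68023^(-1)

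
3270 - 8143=-4873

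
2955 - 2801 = 154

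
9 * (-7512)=-67608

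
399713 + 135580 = 535293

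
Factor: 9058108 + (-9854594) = -1*2^1*101^1*3943^1 = -796486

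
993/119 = 8+41/119 ≈ 8.34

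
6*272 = 1632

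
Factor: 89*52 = 2^2*13^1*89^1 = 4628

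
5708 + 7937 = 13645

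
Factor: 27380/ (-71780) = -1*37^1*97^ (-1) = -37/97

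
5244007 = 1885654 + 3358353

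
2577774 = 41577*62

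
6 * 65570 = 393420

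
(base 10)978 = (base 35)rx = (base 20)28i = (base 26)1bg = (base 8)1722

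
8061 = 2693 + 5368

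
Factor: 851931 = 3^3*139^1*227^1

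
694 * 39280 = 27260320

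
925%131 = 8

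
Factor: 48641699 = 2657^1*18307^1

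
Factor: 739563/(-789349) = -1*3^1*307^1*983^(-1) = -921/983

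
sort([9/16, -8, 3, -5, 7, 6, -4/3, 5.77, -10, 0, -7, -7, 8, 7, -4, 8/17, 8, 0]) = [-10, -8, -7, -7, -5, -4, -4/3, 0, 0, 8/17, 9/16, 3, 5.77, 6, 7, 7, 8, 8]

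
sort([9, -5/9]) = [-5/9, 9]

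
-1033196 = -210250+-822946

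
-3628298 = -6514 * 557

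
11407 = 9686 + 1721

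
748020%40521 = 18642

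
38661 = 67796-29135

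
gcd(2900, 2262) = 58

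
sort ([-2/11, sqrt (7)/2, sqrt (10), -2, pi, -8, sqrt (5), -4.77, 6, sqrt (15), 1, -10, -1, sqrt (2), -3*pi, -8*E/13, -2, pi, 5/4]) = [-10, -3*pi, -8, -4.77, -2, -2, -8*E/13, -1, -2/11, 1, 5/4, sqrt (7)/2, sqrt (2), sqrt (5), pi, pi, sqrt (10), sqrt (15), 6]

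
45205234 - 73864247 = -28659013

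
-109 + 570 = 461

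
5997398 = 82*73139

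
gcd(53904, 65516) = 4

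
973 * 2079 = 2022867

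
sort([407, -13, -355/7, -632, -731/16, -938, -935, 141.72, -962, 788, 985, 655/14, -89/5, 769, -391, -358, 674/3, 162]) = [-962, -938, -935, -632, -391, -358, -355/7, -731/16, -89/5, -13, 655/14, 141.72, 162, 674/3, 407, 769, 788, 985]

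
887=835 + 52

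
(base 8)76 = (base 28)26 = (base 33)1t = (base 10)62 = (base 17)3b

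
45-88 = -43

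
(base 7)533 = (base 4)10031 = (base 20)d9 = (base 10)269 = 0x10d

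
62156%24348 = 13460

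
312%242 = 70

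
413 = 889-476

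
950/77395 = 190/15479 ≈ 0.0123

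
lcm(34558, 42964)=1589668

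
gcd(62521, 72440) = 1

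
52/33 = 1 + 19/33 ≈ 1.58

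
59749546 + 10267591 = 70017137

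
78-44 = 34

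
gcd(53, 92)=1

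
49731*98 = 4873638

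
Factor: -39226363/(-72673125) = 3^(-1) * 5^(-4) * 7^(-3) * 11^1 * 43^1 * 113^(-1) * 127^1 * 653^1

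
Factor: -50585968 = -1*2^4*191^1*16553^1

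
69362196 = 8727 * 7948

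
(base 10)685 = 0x2ad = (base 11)573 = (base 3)221101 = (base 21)1bd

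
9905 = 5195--4710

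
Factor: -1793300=-1*2^2*5^2*79^1*227^1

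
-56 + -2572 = -2628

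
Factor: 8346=2^1 * 3^1 * 13^1 * 107^1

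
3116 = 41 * 76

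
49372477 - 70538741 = -21166264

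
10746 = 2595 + 8151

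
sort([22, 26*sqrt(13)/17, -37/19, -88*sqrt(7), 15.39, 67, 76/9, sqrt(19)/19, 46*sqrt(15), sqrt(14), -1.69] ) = [-88*sqrt(7), -37/19, -1.69, sqrt(19)/19, sqrt(14), 26*sqrt(13)/17, 76/9, 15.39, 22, 67, 46*sqrt(15)] 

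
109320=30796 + 78524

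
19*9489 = 180291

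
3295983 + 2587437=5883420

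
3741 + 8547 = 12288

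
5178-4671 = 507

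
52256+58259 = 110515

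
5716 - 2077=3639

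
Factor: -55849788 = -1*2^2*3^2*1551383^1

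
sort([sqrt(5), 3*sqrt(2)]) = [sqrt(5), 3*sqrt(2)]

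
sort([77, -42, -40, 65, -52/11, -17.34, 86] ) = [-42, -40, -17.34, -52/11, 65, 77, 86] 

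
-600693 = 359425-960118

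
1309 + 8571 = 9880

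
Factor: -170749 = -1 * 170749^1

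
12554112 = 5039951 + 7514161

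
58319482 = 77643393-19323911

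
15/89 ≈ 0.169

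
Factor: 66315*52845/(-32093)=-1*3^2*5^2*13^1*67^(-1)*271^1*479^(-1)*4421^1=-3504416175/32093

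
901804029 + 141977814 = 1043781843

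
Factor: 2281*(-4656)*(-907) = 2^4*3^1*97^1*907^1*2281^1 = 9632644752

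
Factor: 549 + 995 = 2^3 * 193^1 = 1544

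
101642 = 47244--54398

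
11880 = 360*33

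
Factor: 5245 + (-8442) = -1*23^1*139^1 = -3197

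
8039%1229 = 665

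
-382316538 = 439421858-821738396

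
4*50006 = 200024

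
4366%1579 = 1208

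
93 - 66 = 27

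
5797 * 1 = 5797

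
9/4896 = 1/544 ≈ 0.00184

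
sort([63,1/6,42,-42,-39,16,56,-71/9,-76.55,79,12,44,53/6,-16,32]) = [-76.55,-42,-39,-16,-71/9,1/6,53/6,12,16,32,42,44,56,63,79]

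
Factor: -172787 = -1*172787^1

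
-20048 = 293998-314046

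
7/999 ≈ 0.00701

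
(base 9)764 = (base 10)625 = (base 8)1161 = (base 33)iv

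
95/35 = 19/7 ≈ 2.71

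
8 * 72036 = 576288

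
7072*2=14144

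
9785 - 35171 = -25386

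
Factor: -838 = -1 * 2^1 * 419^1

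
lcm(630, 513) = 35910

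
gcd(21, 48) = 3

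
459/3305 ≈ 0.139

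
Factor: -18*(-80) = 2^5*3^2*5^1 = 1440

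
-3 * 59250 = -177750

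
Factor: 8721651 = 3^1*2907217^1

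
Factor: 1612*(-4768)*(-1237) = 2^7*13^1*31^1*149^1*1237^1 = 9507601792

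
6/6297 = 2/2099 ≈ 0.000953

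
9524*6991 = 66582284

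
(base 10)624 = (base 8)1160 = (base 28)m8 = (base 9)763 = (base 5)4444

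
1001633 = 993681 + 7952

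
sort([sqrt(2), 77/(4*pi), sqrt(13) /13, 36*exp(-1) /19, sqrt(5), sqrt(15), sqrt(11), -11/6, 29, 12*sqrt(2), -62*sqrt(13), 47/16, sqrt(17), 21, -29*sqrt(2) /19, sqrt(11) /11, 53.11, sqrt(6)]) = [-62*sqrt(13), -29*sqrt(2) /19, -11/6, sqrt(13) /13, sqrt(11) /11, 36*exp(-1) /19, sqrt(2), sqrt(5), sqrt(6), 47/16, sqrt(11), sqrt(15), sqrt(17), 77/(4*pi), 12*sqrt(2), 21, 29, 53.11]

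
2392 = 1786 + 606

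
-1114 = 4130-5244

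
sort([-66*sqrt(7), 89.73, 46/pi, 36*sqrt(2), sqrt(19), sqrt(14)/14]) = [-66*sqrt(7), sqrt(14)/14, sqrt(19), 46/pi, 36*sqrt(2), 89.73]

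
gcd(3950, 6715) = 395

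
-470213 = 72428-542641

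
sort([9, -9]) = [-9, 9]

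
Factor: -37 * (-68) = 2^2 * 17^1 * 37^1 = 2516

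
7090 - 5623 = 1467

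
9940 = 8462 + 1478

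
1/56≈0.0179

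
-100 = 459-559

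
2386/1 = 2386 = 2386.00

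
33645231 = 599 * 56169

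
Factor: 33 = 3^1*11^1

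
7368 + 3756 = 11124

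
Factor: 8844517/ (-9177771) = -1 * 3^ (-1) * 11^1 * 31^1 * 37^1 * 701^1 * 3059257^ (-1)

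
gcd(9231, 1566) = 3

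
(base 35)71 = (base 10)246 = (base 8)366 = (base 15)116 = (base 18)dc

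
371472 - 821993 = -450521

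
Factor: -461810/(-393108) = 2^(-1)*3^(-1)*5^1*17^(-1)*41^(-1)*47^(-1)*46181^1 = 230905/196554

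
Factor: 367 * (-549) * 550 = -1 * 2^1 * 3^2 * 5^2 * 11^1 * 61^1 * 367^1 = -110815650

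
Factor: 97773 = 3^1*13^1*23^1*109^1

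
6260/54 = 115 + 25/27 ≈ 115.93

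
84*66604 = 5594736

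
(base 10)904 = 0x388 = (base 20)254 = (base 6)4104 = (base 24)1dg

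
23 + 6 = 29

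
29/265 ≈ 0.109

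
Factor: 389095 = 5^1*7^1*11117^1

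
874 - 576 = 298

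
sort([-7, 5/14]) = [-7, 5/14]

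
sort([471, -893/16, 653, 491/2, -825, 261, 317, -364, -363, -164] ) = [-825, -364, -363, -164, -893/16, 491/2, 261, 317, 471, 653] 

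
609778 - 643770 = -33992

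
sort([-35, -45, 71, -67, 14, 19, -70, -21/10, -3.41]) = [-70, -67, -45, -35, -3.41, -21/10, 14, 19, 71]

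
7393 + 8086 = 15479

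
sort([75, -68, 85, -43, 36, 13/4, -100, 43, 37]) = [-100, -68, -43, 13/4, 36, 37, 43, 75, 85]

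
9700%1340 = 320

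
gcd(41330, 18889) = 1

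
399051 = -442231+841282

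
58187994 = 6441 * 9034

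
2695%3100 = 2695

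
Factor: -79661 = -1*37^1*2153^1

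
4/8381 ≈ 0.000477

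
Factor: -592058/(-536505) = 2^1*3^(-1)*5^(-1)*47^(-1)*389^1 = 778/705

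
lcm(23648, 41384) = 165536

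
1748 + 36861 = 38609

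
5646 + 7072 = 12718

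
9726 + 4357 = 14083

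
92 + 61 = 153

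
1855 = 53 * 35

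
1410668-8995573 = -7584905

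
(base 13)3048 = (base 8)14773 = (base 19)i81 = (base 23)cd4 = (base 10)6651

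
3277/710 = 4 + 437/710 ≈ 4.62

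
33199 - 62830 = -29631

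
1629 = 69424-67795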